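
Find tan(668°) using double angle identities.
tan(668°) = 2 tan 334° / (1 - tan²334°) = -1.28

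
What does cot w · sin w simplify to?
cot w · sin w = cos w (using Quotient identity)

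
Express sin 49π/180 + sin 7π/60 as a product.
sin 49π/180 + sin 7π/60 = 2 sin(7π/36) cos(7π/90)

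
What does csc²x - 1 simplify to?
csc²x - 1 = cot²x (using Pythagorean identity)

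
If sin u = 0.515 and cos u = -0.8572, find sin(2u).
sin(2u) = 2 sin u cos u = -0.8829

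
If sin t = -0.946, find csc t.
csc t = 1/sin t = -1.057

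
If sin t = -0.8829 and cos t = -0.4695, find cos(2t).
cos(2t) = cos²t - sin²t = -0.5591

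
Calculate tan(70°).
tan(70°) = 2.747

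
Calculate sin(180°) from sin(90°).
sin(180°) = 2 sin 90° cos 90° = 0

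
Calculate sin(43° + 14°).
sin(43° + 14°) = sin 43° cos 14° + cos 43° sin 14° = 0.8387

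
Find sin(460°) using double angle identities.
sin(460°) = 2 sin 230° cos 230° = 0.9848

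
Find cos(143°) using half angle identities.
cos(143°) = -√((1 + cos 286°)/2) = -0.7986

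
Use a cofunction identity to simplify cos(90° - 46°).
cos(90° - 46°) = sin(46°)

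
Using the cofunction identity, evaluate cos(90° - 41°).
cos(90° - 41°) = sin(41°) = 0.6561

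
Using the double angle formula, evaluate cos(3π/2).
cos(3π/2) = cos²3π/4 - sin²3π/4 = 0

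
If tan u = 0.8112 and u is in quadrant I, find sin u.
sin u = 0.63 (using tan²u + 1 = sec²u)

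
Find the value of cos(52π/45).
cos(52π/45) = -0.8829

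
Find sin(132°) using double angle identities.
sin(132°) = 2 sin 66° cos 66° = 0.7431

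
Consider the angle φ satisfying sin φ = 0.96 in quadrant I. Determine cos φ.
cos φ = √(1 - sin²φ) = 0.28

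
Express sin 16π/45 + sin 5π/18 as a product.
sin 16π/45 + sin 5π/18 = 2 sin(19π/60) cos(7π/180)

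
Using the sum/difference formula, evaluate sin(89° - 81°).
sin(89° - 81°) = sin 89° cos 81° - cos 89° sin 81° = 0.1392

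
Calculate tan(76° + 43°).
tan(76° + 43°) = (tan 76° + tan 43°)/(1 - tan 76° tan 43°) = -1.804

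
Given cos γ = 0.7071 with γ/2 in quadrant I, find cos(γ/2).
cos(γ/2) = ±√((1 + cos γ)/2); positive since γ/2 ∈ QI, so cos(γ/2) = 0.9239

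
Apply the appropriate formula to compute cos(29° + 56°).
cos(29° + 56°) = cos 29° cos 56° - sin 29° sin 56° = 0.08716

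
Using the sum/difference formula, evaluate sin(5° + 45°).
sin(5° + 45°) = sin 5° cos 45° + cos 5° sin 45° = 0.766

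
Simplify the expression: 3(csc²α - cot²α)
3(csc²α - cot²α) = 3 (using Pythagorean identity)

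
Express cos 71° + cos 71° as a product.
cos 71° + cos 71° = 2 cos(71°) cos(0°)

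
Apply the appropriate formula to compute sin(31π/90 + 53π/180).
sin(31π/90 + 53π/180) = sin 31π/90 cos 53π/180 + cos 31π/90 sin 53π/180 = 0.9063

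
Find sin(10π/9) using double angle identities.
sin(10π/9) = 2 sin 5π/9 cos 5π/9 = -0.342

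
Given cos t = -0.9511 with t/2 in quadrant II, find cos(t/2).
cos(t/2) = ±√((1 + cos t)/2); negative since t/2 ∈ QII, so cos(t/2) = -0.1564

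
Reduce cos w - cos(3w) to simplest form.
cos w - cos(3w) = 2 sin(2w) sin w (using Sum-to-product)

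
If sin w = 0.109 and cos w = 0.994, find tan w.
tan w = sin w / cos w = 0.1097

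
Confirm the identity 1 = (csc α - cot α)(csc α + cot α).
RHS = csc²α - cot²α = (1 + cot²α) - cot²α = 1 = LHS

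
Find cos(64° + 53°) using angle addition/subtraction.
cos(64° + 53°) = cos 64° cos 53° - sin 64° sin 53° = -0.454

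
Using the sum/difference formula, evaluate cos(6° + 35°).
cos(6° + 35°) = cos 6° cos 35° - sin 6° sin 35° = 0.7547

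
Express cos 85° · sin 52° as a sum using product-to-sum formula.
cos 85° sin 52° = (1/2)[sin(85°+52°) - sin(85°-52°)]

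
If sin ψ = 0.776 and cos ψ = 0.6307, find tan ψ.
tan ψ = sin ψ / cos ψ = 1.23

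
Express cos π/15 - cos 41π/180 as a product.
cos π/15 - cos 41π/180 = -2 sin(53π/360) sin(-29π/360)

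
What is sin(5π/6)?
sin(5π/6) = 1/2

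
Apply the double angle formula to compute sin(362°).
sin(362°) = 2 sin 181° cos 181° = 0.0349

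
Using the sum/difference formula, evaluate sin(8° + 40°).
sin(8° + 40°) = sin 8° cos 40° + cos 8° sin 40° = 0.7431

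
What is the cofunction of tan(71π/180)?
tan(71π/180) = cot(π/2 - 71π/180) = cot(19π/180)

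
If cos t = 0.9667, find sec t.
sec t = 1/cos t = 1.034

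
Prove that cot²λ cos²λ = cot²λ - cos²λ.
RHS = cos²λ/sin²λ - cos²λ = cos²λ(1/sin²λ - 1) = cos²λ · (1 - sin²λ)/sin²λ = cos²λ · cos²λ/sin²λ = cos²λ · cot²λ = LHS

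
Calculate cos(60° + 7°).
cos(60° + 7°) = cos 60° cos 7° - sin 60° sin 7° = 0.3907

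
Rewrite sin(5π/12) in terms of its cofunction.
sin(5π/12) = cos(π/2 - 5π/12) = cos(π/12)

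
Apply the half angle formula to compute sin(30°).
sin(30°) = √((1 - cos 60°)/2) = 1/2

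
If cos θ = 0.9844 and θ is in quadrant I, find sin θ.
sin θ = 0.1759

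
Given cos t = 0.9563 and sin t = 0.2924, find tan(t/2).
tan(t/2) = sin t / (1 + cos t) = 0.1495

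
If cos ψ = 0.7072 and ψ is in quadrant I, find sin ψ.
sin ψ = 0.707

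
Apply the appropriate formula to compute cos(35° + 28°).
cos(35° + 28°) = cos 35° cos 28° - sin 35° sin 28° = 0.454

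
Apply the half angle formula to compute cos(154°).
cos(154°) = -√((1 + cos 308°)/2) = -0.8988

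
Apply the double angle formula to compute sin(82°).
sin(82°) = 2 sin 41° cos 41° = 0.9903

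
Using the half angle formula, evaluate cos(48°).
cos(48°) = √((1 + cos 96°)/2) = 0.6691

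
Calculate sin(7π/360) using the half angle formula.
sin(7π/360) = √((1 - cos 7π/180)/2) = 0.06105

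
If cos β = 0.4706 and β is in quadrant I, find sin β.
sin β = 0.8823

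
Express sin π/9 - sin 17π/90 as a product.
sin π/9 - sin 17π/90 = 2 cos(3π/20) sin(-7π/180)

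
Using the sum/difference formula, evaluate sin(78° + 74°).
sin(78° + 74°) = sin 78° cos 74° + cos 78° sin 74° = 0.4695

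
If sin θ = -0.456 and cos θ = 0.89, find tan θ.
tan θ = sin θ / cos θ = -0.5124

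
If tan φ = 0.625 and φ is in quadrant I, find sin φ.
sin φ = 0.53 (using tan²φ + 1 = sec²φ)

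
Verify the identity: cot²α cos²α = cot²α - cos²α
RHS = cos²α/sin²α - cos²α = cos²α(1/sin²α - 1) = cos²α · (1 - sin²α)/sin²α = cos²α · cos²α/sin²α = cos²α · cot²α = LHS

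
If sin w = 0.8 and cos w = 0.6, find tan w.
tan w = sin w / cos w = 1.333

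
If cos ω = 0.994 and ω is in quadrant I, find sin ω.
sin ω = 0.1094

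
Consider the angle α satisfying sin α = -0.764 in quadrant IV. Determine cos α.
cos α = √(1 - sin²α) = 0.6452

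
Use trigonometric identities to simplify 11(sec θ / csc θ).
11(sec θ / csc θ) = 11(tan θ) (using Reciprocal identities)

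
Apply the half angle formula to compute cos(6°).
cos(6°) = √((1 + cos 12°)/2) = 0.9945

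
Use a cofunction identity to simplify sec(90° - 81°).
sec(90° - 81°) = csc(81°)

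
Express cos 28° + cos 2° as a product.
cos 28° + cos 2° = 2 cos(15°) cos(13°)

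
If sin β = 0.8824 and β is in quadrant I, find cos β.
cos β = 0.4705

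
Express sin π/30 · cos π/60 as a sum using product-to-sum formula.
sin π/30 cos π/60 = (1/2)[sin(π/30+π/60) + sin(π/30-π/60)]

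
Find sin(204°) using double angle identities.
sin(204°) = 2 sin 102° cos 102° = -0.4067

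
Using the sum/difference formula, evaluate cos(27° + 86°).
cos(27° + 86°) = cos 27° cos 86° - sin 27° sin 86° = -0.3907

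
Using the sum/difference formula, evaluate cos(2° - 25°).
cos(2° - 25°) = cos 2° cos 25° + sin 2° sin 25° = 0.9205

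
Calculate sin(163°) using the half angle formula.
sin(163°) = √((1 - cos 326°)/2) = 0.2924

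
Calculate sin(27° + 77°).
sin(27° + 77°) = sin 27° cos 77° + cos 27° sin 77° = 0.9703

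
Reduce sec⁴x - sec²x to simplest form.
sec⁴x - sec²x = tan⁴x + tan²x (using Pythagorean)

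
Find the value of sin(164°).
sin(164°) = 0.2756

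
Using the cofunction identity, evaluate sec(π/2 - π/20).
sec(π/2 - π/20) = csc(π/20) = 6.392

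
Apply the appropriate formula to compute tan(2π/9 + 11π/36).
tan(2π/9 + 11π/36) = (tan 2π/9 + tan 11π/36)/(1 - tan 2π/9 tan 11π/36) = -11.43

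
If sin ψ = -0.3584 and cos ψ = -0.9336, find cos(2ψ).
cos(2ψ) = cos²ψ - sin²ψ = 0.7432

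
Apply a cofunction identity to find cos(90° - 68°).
cos(90° - 68°) = sin(68°) = 0.9272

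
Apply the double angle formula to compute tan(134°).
tan(134°) = 2 tan 67° / (1 - tan²67°) = -1.036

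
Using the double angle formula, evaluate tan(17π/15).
tan(17π/15) = 2 tan 17π/30 / (1 - tan²17π/30) = 0.4452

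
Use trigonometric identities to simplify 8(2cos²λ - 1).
8(2cos²λ - 1) = 8(cos(2λ)) (using Double angle)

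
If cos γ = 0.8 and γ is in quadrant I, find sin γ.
sin γ = 0.6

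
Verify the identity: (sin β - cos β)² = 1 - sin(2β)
LHS = sin²β - 2 sin β cos β + cos²β = (sin²β + cos²β) - 2 sin β cos β = 1 - sin(2β) = RHS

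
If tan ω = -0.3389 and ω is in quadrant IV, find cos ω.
cos ω = 0.9471 (using tan²ω + 1 = sec²ω)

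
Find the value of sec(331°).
sec(331°) = 1.143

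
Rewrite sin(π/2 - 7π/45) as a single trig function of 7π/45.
sin(π/2 - 7π/45) = cos(7π/45)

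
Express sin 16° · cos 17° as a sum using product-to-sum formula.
sin 16° cos 17° = (1/2)[sin(16°+17°) + sin(16°-17°)]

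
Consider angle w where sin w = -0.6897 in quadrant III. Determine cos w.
cos w = ±√(1 - sin²w) = -0.7241 (negative in QIII)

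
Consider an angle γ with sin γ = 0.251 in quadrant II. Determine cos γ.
cos γ = ±√(1 - sin²γ) = -0.968 (negative in QII)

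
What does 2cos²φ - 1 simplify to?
2cos²φ - 1 = cos(2φ) (using Double angle)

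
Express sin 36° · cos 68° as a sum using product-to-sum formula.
sin 36° cos 68° = (1/2)[sin(36°+68°) + sin(36°-68°)]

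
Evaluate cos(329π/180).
cos(329π/180) = 0.8572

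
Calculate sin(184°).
sin(184°) = -0.06976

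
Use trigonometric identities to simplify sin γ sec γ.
sin γ sec γ = tan γ (using Reciprocal + quotient)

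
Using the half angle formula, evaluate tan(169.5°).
tan(169.5°) = sin 339° / (1 + cos 339°) = -0.1853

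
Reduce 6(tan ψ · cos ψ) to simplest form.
6(tan ψ · cos ψ) = 6(sin ψ) (using Quotient identity)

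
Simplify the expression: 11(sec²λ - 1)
11(sec²λ - 1) = 11(tan²λ) (using Pythagorean identity)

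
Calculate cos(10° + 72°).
cos(10° + 72°) = cos 10° cos 72° - sin 10° sin 72° = 0.1392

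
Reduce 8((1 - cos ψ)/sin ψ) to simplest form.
8((1 - cos ψ)/sin ψ) = 8(tan(ψ/2)) (using Half angle)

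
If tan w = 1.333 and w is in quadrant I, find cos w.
cos w = 0.6001 (using tan²w + 1 = sec²w)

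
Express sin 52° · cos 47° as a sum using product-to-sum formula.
sin 52° cos 47° = (1/2)[sin(52°+47°) + sin(52°-47°)]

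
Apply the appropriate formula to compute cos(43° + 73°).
cos(43° + 73°) = cos 43° cos 73° - sin 43° sin 73° = -0.4384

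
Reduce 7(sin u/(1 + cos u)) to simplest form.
7(sin u/(1 + cos u)) = 7(tan(u/2)) (using Half angle)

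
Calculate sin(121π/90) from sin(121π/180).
sin(121π/90) = 2 sin 121π/180 cos 121π/180 = -0.8829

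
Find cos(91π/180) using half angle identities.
cos(91π/180) = -√((1 + cos 91π/90)/2) = -0.01745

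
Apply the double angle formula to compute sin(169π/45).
sin(169π/45) = 2 sin 169π/90 cos 169π/90 = -0.6947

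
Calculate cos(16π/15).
cos(16π/15) = -0.9781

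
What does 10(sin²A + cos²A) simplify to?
10(sin²A + cos²A) = 10 (using Pythagorean identity)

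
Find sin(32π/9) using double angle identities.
sin(32π/9) = 2 sin 16π/9 cos 16π/9 = -0.9848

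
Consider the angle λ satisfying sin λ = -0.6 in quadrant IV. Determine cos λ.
cos λ = √(1 - sin²λ) = 0.8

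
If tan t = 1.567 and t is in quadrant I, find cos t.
cos t = 0.538 (using tan²t + 1 = sec²t)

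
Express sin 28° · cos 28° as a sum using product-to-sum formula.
sin 28° cos 28° = (1/2)[sin(28°+28°) + sin(28°-28°)]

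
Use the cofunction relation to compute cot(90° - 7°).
cot(90° - 7°) = tan(7°) = 0.1228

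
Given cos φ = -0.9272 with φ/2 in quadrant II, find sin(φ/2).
sin(φ/2) = ±√((1 - cos φ)/2); positive since φ/2 ∈ QII, so sin(φ/2) = 0.9816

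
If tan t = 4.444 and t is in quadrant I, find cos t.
cos t = 0.2195 (using tan²t + 1 = sec²t)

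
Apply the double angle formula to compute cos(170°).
cos(170°) = cos²85° - sin²85° = -0.9848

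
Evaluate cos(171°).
cos(171°) = -0.9877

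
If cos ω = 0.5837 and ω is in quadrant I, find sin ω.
sin ω = 0.812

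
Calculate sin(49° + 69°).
sin(49° + 69°) = sin 49° cos 69° + cos 49° sin 69° = 0.8829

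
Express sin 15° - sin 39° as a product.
sin 15° - sin 39° = 2 cos(27°) sin(-12°)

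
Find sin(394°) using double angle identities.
sin(394°) = 2 sin 197° cos 197° = 0.5592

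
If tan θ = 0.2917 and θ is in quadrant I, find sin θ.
sin θ = 0.28 (using tan²θ + 1 = sec²θ)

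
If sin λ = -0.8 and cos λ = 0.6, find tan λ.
tan λ = sin λ / cos λ = -1.333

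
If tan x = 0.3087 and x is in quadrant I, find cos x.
cos x = 0.9555 (using tan²x + 1 = sec²x)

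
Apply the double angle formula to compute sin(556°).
sin(556°) = 2 sin 278° cos 278° = -0.2756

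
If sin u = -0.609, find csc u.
csc u = 1/sin u = -1.642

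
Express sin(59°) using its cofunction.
sin(59°) = cos(90° - 59°) = cos(31°)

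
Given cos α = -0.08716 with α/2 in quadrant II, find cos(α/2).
cos(α/2) = ±√((1 + cos α)/2); negative since α/2 ∈ QII, so cos(α/2) = -0.6756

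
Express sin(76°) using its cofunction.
sin(76°) = cos(90° - 76°) = cos(14°)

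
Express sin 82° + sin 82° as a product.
sin 82° + sin 82° = 2 sin(82°) cos(0°)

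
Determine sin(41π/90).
sin(41π/90) = 0.9903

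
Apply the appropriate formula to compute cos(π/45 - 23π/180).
cos(π/45 - 23π/180) = cos π/45 cos 23π/180 + sin π/45 sin 23π/180 = 0.9455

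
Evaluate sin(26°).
sin(26°) = 0.4384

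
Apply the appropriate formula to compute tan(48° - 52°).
tan(48° - 52°) = (tan 48° - tan 52°)/(1 + tan 48° tan 52°) = -0.06993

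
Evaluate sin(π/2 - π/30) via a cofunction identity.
sin(π/2 - π/30) = cos(π/30) = 0.9945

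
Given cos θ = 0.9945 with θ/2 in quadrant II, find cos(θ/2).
cos(θ/2) = ±√((1 + cos θ)/2); negative since θ/2 ∈ QII, so cos(θ/2) = -0.9986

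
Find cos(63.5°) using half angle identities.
cos(63.5°) = √((1 + cos 127°)/2) = 0.4462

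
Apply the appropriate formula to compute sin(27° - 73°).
sin(27° - 73°) = sin 27° cos 73° - cos 27° sin 73° = -0.7193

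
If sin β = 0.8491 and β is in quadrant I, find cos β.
cos β = 0.5282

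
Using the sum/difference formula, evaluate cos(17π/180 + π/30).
cos(17π/180 + π/30) = cos 17π/180 cos π/30 - sin 17π/180 sin π/30 = 0.9205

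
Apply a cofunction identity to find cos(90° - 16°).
cos(90° - 16°) = sin(16°) = 0.2756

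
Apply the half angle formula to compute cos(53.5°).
cos(53.5°) = √((1 + cos 107°)/2) = 0.5948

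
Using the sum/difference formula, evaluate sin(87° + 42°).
sin(87° + 42°) = sin 87° cos 42° + cos 87° sin 42° = 0.7771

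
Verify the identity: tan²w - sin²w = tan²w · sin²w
LHS = sin²w/cos²w - sin²w = sin²w(1/cos²w - 1) = sin²w · (1 - cos²w)/cos²w = sin²w · sin²w/cos²w = sin²w · tan²w = RHS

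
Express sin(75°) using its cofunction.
sin(75°) = cos(90° - 75°) = cos(15°)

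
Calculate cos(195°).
cos(195°) = -(√6+√2)/4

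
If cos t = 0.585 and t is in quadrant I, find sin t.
sin t = 0.811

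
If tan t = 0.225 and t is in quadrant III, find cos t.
cos t = -0.9756 (using tan²t + 1 = sec²t)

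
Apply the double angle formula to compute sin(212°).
sin(212°) = 2 sin 106° cos 106° = -0.5299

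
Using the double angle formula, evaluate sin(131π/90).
sin(131π/90) = 2 sin 131π/180 cos 131π/180 = -0.9903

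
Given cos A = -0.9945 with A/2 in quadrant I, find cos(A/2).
cos(A/2) = ±√((1 + cos A)/2); positive since A/2 ∈ QI, so cos(A/2) = 0.05244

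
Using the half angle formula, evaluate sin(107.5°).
sin(107.5°) = √((1 - cos 215°)/2) = 0.9537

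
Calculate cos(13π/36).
cos(13π/36) = 0.4226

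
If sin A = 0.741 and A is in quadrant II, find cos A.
cos A = -0.6715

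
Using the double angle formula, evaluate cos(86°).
cos(86°) = cos²43° - sin²43° = 0.06976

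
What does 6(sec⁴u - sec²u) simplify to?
6(sec⁴u - sec²u) = 6(tan⁴u + tan²u) (using Pythagorean)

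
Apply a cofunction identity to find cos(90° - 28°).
cos(90° - 28°) = sin(28°) = 0.4695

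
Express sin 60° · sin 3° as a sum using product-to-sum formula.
sin 60° sin 3° = (1/2)[cos(60°-3°) - cos(60°+3°)]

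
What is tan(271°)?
tan(271°) = -57.29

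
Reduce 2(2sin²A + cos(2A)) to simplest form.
2(2sin²A + cos(2A)) = 2 (using Double angle)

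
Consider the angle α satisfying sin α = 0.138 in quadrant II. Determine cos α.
cos α = ±√(1 - sin²α) = -0.9904 (negative in QII)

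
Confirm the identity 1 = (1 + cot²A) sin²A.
RHS = csc²A · sin²A = (1/sin²A) · sin²A = 1 = LHS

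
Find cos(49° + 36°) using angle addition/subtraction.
cos(49° + 36°) = cos 49° cos 36° - sin 49° sin 36° = 0.08716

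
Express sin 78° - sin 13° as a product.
sin 78° - sin 13° = 2 cos(45.5°) sin(32.5°)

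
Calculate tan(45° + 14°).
tan(45° + 14°) = (tan 45° + tan 14°)/(1 - tan 45° tan 14°) = 1.664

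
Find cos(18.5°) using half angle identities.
cos(18.5°) = √((1 + cos 37°)/2) = 0.9483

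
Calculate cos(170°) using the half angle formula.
cos(170°) = -√((1 + cos 340°)/2) = -0.9848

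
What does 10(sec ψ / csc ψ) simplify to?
10(sec ψ / csc ψ) = 10(tan ψ) (using Reciprocal identities)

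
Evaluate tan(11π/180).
tan(11π/180) = 0.1944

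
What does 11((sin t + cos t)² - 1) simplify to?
11((sin t + cos t)² - 1) = 11(sin(2t)) (using Pythagorean + double angle)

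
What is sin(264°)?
sin(264°) = -0.9945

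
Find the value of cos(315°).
cos(315°) = √2/2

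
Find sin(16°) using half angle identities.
sin(16°) = √((1 - cos 32°)/2) = 0.2756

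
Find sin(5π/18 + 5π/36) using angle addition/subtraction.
sin(5π/18 + 5π/36) = sin 5π/18 cos 5π/36 + cos 5π/18 sin 5π/36 = (√6+√2)/4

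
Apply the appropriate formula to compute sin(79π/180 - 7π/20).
sin(79π/180 - 7π/20) = sin 79π/180 cos 7π/20 - cos 79π/180 sin 7π/20 = 0.2756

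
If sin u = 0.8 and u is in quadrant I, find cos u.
cos u = 0.6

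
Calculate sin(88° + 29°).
sin(88° + 29°) = sin 88° cos 29° + cos 88° sin 29° = 0.891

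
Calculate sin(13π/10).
sin(13π/10) = -0.809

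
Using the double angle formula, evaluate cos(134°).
cos(134°) = cos²67° - sin²67° = -0.6947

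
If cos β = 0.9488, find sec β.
sec β = 1/cos β = 1.054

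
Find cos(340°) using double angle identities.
cos(340°) = cos²170° - sin²170° = 0.9397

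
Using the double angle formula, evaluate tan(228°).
tan(228°) = 2 tan 114° / (1 - tan²114°) = 1.111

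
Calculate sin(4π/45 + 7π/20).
sin(4π/45 + 7π/20) = sin 4π/45 cos 7π/20 + cos 4π/45 sin 7π/20 = 0.9816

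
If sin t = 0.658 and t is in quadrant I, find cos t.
cos t = 0.753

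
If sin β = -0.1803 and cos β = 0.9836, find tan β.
tan β = sin β / cos β = -0.1833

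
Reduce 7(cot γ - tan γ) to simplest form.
7(cot γ - tan γ) = 7(2 cot(2γ)) (using Double angle)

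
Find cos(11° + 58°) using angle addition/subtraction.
cos(11° + 58°) = cos 11° cos 58° - sin 11° sin 58° = 0.3584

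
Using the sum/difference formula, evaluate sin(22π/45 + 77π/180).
sin(22π/45 + 77π/180) = sin 22π/45 cos 77π/180 + cos 22π/45 sin 77π/180 = (√6-√2)/4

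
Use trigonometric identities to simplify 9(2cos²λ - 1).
9(2cos²λ - 1) = 9(cos(2λ)) (using Double angle)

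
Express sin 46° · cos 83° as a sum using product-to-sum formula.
sin 46° cos 83° = (1/2)[sin(46°+83°) + sin(46°-83°)]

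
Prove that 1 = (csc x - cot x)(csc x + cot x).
RHS = csc²x - cot²x = (1 + cot²x) - cot²x = 1 = LHS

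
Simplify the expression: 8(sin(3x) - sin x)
8(sin(3x) - sin x) = 8(2 cos(2x) sin x) (using Sum-to-product)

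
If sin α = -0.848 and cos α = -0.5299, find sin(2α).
sin(2α) = 2 sin α cos α = 0.8987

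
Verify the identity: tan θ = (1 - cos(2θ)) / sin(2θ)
RHS = 2sin²θ / (2 sin θ cos θ) = sin θ/cos θ = tan θ = LHS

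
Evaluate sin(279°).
sin(279°) = -0.9877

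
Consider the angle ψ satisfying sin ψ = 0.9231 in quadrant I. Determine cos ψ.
cos ψ = √(1 - sin²ψ) = 0.3846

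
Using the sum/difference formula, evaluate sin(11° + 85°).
sin(11° + 85°) = sin 11° cos 85° + cos 11° sin 85° = 0.9945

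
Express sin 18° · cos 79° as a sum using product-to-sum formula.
sin 18° cos 79° = (1/2)[sin(18°+79°) + sin(18°-79°)]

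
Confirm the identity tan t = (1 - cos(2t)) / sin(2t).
RHS = 2sin²t / (2 sin t cos t) = sin t/cos t = tan t = LHS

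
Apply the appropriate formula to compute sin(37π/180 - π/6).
sin(37π/180 - π/6) = sin 37π/180 cos π/6 - cos 37π/180 sin π/6 = 0.1219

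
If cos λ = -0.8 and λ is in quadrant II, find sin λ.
sin λ = 0.6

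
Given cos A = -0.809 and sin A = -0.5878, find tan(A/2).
tan(A/2) = sin A / (1 + cos A) = -3.077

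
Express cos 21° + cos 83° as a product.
cos 21° + cos 83° = 2 cos(52°) cos(-31°)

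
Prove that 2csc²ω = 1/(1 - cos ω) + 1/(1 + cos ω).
RHS = [(1 + cos ω) + (1 - cos ω)] / [(1 - cos ω)(1 + cos ω)] = 2/(1 - cos²ω) = 2/sin²ω = 2csc²ω = LHS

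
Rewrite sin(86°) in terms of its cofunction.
sin(86°) = cos(90° - 86°) = cos(4°)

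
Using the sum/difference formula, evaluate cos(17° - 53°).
cos(17° - 53°) = cos 17° cos 53° + sin 17° sin 53° = 0.809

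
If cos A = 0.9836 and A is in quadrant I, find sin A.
sin A = 0.1804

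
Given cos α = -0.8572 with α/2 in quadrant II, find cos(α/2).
cos(α/2) = ±√((1 + cos α)/2); negative since α/2 ∈ QII, so cos(α/2) = -0.2672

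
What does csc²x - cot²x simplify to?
csc²x - cot²x = 1 (using Pythagorean identity)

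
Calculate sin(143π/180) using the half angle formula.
sin(143π/180) = √((1 - cos 143π/90)/2) = 0.6018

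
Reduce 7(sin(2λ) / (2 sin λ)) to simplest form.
7(sin(2λ) / (2 sin λ)) = 7(cos λ) (using Double angle)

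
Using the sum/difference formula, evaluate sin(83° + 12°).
sin(83° + 12°) = sin 83° cos 12° + cos 83° sin 12° = 0.9962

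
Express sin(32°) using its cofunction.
sin(32°) = cos(90° - 32°) = cos(58°)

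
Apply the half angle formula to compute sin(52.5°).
sin(52.5°) = √((1 - cos 105°)/2) = 0.7934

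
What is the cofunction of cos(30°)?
cos(30°) = sin(90° - 30°) = sin(60°)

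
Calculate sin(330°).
sin(330°) = -1/2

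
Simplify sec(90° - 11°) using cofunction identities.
sec(90° - 11°) = csc(11°)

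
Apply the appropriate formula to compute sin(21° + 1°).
sin(21° + 1°) = sin 21° cos 1° + cos 21° sin 1° = 0.3746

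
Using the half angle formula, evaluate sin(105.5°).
sin(105.5°) = √((1 - cos 211°)/2) = 0.9636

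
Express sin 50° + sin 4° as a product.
sin 50° + sin 4° = 2 sin(27°) cos(23°)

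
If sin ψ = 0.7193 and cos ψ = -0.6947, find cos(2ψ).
cos(2ψ) = cos²ψ - sin²ψ = -0.03478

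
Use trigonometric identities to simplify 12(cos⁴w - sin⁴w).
12(cos⁴w - sin⁴w) = 12(cos(2w)) (using Factoring + double angle)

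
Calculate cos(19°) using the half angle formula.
cos(19°) = √((1 + cos 38°)/2) = 0.9455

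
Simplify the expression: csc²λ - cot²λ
csc²λ - cot²λ = 1 (using Pythagorean identity)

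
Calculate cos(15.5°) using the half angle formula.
cos(15.5°) = √((1 + cos 31°)/2) = 0.9636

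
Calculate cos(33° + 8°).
cos(33° + 8°) = cos 33° cos 8° - sin 33° sin 8° = 0.7547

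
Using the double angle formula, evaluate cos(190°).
cos(190°) = cos²95° - sin²95° = -0.9848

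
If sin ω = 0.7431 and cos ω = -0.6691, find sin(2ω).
sin(2ω) = 2 sin ω cos ω = -0.9944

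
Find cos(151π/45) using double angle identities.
cos(151π/45) = cos²151π/90 - sin²151π/90 = -0.4384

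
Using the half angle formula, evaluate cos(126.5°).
cos(126.5°) = -√((1 + cos 253°)/2) = -0.5948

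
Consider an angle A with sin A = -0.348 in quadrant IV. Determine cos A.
cos A = √(1 - sin²A) = 0.9375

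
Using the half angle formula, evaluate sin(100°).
sin(100°) = √((1 - cos 200°)/2) = 0.9848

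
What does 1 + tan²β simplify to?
1 + tan²β = sec²β (using Pythagorean identity)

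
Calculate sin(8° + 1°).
sin(8° + 1°) = sin 8° cos 1° + cos 8° sin 1° = 0.1564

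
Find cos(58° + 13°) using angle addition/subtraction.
cos(58° + 13°) = cos 58° cos 13° - sin 58° sin 13° = 0.3256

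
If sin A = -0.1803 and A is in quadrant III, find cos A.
cos A = -0.9836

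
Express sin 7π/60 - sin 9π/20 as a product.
sin 7π/60 - sin 9π/20 = 2 cos(17π/60) sin(-π/6)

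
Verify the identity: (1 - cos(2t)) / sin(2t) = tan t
LHS = 2sin²t / (2 sin t cos t) = sin t/cos t = tan t = RHS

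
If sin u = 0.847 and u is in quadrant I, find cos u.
cos u = 0.5316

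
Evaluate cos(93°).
cos(93°) = -0.05234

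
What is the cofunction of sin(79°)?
sin(79°) = cos(90° - 79°) = cos(11°)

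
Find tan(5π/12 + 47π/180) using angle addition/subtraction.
tan(5π/12 + 47π/180) = (tan 5π/12 + tan 47π/180)/(1 - tan 5π/12 tan 47π/180) = -1.6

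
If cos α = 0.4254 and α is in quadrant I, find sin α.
sin α = 0.905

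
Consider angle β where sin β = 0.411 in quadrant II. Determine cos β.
cos β = ±√(1 - sin²β) = -0.9116 (negative in QII)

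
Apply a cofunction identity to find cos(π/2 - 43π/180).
cos(π/2 - 43π/180) = sin(43π/180) = 0.682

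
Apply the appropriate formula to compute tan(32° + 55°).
tan(32° + 55°) = (tan 32° + tan 55°)/(1 - tan 32° tan 55°) = 19.08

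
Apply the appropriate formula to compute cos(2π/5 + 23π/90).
cos(2π/5 + 23π/90) = cos 2π/5 cos 23π/90 - sin 2π/5 sin 23π/90 = -0.4695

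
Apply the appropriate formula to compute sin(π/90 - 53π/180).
sin(π/90 - 53π/180) = sin π/90 cos 53π/180 - cos π/90 sin 53π/180 = -0.7771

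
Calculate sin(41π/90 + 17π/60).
sin(41π/90 + 17π/60) = sin 41π/90 cos 17π/60 + cos 41π/90 sin 17π/60 = 0.7314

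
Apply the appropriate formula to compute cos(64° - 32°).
cos(64° - 32°) = cos 64° cos 32° + sin 64° sin 32° = 0.848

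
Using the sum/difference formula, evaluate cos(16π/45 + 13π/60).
cos(16π/45 + 13π/60) = cos 16π/45 cos 13π/60 - sin 16π/45 sin 13π/60 = -0.225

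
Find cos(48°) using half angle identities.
cos(48°) = √((1 + cos 96°)/2) = 0.6691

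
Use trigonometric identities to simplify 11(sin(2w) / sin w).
11(sin(2w) / sin w) = 11(2 cos w) (using Double angle)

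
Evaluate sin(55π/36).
sin(55π/36) = -0.9962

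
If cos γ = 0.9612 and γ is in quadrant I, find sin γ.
sin γ = 0.2759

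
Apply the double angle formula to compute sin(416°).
sin(416°) = 2 sin 208° cos 208° = 0.829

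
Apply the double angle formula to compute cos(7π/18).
cos(7π/18) = cos²7π/36 - sin²7π/36 = 0.342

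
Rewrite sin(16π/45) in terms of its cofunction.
sin(16π/45) = cos(π/2 - 16π/45) = cos(13π/90)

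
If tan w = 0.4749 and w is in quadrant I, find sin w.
sin w = 0.429 (using tan²w + 1 = sec²w)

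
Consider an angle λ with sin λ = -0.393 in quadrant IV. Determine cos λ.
cos λ = √(1 - sin²λ) = 0.9195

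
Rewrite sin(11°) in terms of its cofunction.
sin(11°) = cos(90° - 11°) = cos(79°)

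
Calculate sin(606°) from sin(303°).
sin(606°) = 2 sin 303° cos 303° = -0.9135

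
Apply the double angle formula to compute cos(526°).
cos(526°) = cos²263° - sin²263° = -0.9703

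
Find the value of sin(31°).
sin(31°) = 0.515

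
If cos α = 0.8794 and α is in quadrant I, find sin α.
sin α = 0.4761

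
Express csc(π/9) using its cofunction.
csc(π/9) = sec(π/2 - π/9) = sec(7π/18)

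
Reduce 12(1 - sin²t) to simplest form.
12(1 - sin²t) = 12(cos²t) (using Pythagorean identity)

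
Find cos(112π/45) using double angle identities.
cos(112π/45) = cos²56π/45 - sin²56π/45 = 0.0349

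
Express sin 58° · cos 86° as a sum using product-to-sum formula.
sin 58° cos 86° = (1/2)[sin(58°+86°) + sin(58°-86°)]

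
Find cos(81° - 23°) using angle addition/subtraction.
cos(81° - 23°) = cos 81° cos 23° + sin 81° sin 23° = 0.5299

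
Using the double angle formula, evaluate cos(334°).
cos(334°) = 1 - 2sin²167° = 0.8988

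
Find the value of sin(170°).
sin(170°) = 0.1736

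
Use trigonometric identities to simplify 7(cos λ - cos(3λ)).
7(cos λ - cos(3λ)) = 7(2 sin(2λ) sin λ) (using Sum-to-product)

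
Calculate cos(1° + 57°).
cos(1° + 57°) = cos 1° cos 57° - sin 1° sin 57° = 0.5299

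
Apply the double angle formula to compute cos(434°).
cos(434°) = cos²217° - sin²217° = 0.2756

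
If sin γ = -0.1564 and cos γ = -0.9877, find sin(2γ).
sin(2γ) = 2 sin γ cos γ = 0.309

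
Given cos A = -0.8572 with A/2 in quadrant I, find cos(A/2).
cos(A/2) = ±√((1 + cos A)/2); positive since A/2 ∈ QI, so cos(A/2) = 0.2672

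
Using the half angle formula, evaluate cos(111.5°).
cos(111.5°) = -√((1 + cos 223°)/2) = -0.3665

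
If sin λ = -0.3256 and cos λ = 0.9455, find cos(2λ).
cos(2λ) = cos²λ - sin²λ = 0.788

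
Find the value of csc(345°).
csc(345°) = -3.864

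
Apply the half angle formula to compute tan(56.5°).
tan(56.5°) = sin 113° / (1 + cos 113°) = 1.511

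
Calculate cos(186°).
cos(186°) = -0.9945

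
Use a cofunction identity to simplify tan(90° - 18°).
tan(90° - 18°) = cot(18°)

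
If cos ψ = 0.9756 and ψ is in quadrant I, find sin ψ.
sin ψ = 0.2196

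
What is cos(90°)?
cos(90°) = 0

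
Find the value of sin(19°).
sin(19°) = 0.3256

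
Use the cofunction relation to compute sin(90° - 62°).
sin(90° - 62°) = cos(62°) = 0.4695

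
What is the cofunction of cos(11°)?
cos(11°) = sin(90° - 11°) = sin(79°)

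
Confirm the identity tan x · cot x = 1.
LHS = (sin x/cos x) · (cos x/sin x) = 1 = RHS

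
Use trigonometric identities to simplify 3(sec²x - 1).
3(sec²x - 1) = 3(tan²x) (using Pythagorean identity)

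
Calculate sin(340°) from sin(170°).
sin(340°) = 2 sin 170° cos 170° = -0.342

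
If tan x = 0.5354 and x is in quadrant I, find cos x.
cos x = 0.8816 (using tan²x + 1 = sec²x)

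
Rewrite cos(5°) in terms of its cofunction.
cos(5°) = sin(90° - 5°) = sin(85°)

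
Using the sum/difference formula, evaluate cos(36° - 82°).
cos(36° - 82°) = cos 36° cos 82° + sin 36° sin 82° = 0.6947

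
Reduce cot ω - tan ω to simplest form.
cot ω - tan ω = 2 cot(2ω) (using Double angle)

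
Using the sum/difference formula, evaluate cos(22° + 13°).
cos(22° + 13°) = cos 22° cos 13° - sin 22° sin 13° = 0.8192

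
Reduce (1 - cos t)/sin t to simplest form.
(1 - cos t)/sin t = tan(t/2) (using Half angle)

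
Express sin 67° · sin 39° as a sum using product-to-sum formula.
sin 67° sin 39° = (1/2)[cos(67°-39°) - cos(67°+39°)]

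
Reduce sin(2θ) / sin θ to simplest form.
sin(2θ) / sin θ = 2 cos θ (using Double angle)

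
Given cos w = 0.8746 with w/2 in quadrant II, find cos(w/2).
cos(w/2) = ±√((1 + cos w)/2); negative since w/2 ∈ QII, so cos(w/2) = -0.9681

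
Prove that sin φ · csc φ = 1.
LHS = sin φ · (1/sin φ) = 1 = RHS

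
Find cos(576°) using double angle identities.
cos(576°) = cos²288° - sin²288° = -0.809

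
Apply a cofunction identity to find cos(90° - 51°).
cos(90° - 51°) = sin(51°) = 0.7771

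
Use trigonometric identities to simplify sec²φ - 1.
sec²φ - 1 = tan²φ (using Pythagorean identity)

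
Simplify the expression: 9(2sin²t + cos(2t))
9(2sin²t + cos(2t)) = 9 (using Double angle)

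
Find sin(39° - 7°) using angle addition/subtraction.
sin(39° - 7°) = sin 39° cos 7° - cos 39° sin 7° = 0.5299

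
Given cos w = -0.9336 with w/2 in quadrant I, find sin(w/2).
sin(w/2) = ±√((1 - cos w)/2); positive since w/2 ∈ QI, so sin(w/2) = 0.9833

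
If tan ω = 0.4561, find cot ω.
cot ω = 1/tan ω = 2.193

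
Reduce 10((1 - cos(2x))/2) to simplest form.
10((1 - cos(2x))/2) = 10(sin²x) (using Power reduction)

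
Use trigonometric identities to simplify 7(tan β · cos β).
7(tan β · cos β) = 7(sin β) (using Quotient identity)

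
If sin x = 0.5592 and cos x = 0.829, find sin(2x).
sin(2x) = 2 sin x cos x = 0.9272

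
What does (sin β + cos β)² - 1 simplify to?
(sin β + cos β)² - 1 = sin(2β) (using Pythagorean + double angle)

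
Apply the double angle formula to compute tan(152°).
tan(152°) = 2 tan 76° / (1 - tan²76°) = -0.5317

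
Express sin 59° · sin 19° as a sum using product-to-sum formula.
sin 59° sin 19° = (1/2)[cos(59°-19°) - cos(59°+19°)]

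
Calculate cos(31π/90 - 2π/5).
cos(31π/90 - 2π/5) = cos 31π/90 cos 2π/5 + sin 31π/90 sin 2π/5 = 0.9848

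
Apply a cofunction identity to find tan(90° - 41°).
tan(90° - 41°) = cot(41°) = 1.15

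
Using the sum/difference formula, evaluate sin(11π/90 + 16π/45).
sin(11π/90 + 16π/45) = sin 11π/90 cos 16π/45 + cos 11π/90 sin 16π/45 = 0.9976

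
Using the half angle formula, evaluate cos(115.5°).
cos(115.5°) = -√((1 + cos 231°)/2) = -0.4305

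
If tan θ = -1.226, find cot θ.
cot θ = 1/tan θ = -0.8157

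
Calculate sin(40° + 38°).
sin(40° + 38°) = sin 40° cos 38° + cos 40° sin 38° = 0.9781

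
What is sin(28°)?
sin(28°) = 0.4695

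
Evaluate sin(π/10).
sin(π/10) = 0.309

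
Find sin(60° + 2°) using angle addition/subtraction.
sin(60° + 2°) = sin 60° cos 2° + cos 60° sin 2° = 0.8829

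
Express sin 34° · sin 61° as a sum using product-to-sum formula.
sin 34° sin 61° = (1/2)[cos(34°-61°) - cos(34°+61°)]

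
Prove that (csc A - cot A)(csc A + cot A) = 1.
LHS = csc²A - cot²A = (1 + cot²A) - cot²A = 1 = RHS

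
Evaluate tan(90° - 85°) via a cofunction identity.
tan(90° - 85°) = cot(85°) = 0.08749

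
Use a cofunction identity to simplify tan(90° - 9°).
tan(90° - 9°) = cot(9°)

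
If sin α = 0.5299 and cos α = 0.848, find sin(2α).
sin(2α) = 2 sin α cos α = 0.8987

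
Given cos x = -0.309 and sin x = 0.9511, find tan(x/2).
tan(x/2) = sin x / (1 + cos x) = 1.376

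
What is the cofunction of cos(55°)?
cos(55°) = sin(90° - 55°) = sin(35°)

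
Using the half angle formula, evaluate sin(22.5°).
sin(22.5°) = √((1 - cos 45°)/2) = √(2-√2)/2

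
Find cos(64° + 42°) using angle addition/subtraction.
cos(64° + 42°) = cos 64° cos 42° - sin 64° sin 42° = -0.2756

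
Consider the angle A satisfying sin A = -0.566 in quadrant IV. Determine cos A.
cos A = √(1 - sin²A) = 0.8244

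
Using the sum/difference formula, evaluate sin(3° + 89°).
sin(3° + 89°) = sin 3° cos 89° + cos 3° sin 89° = 0.9994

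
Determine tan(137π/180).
tan(137π/180) = -0.9325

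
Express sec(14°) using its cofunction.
sec(14°) = csc(90° - 14°) = csc(76°)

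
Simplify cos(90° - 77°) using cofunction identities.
cos(90° - 77°) = sin(77°)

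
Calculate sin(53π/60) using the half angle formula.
sin(53π/60) = √((1 - cos 53π/30)/2) = 0.3584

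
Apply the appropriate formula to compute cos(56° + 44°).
cos(56° + 44°) = cos 56° cos 44° - sin 56° sin 44° = -0.1736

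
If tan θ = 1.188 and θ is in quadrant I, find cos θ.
cos θ = 0.644 (using tan²θ + 1 = sec²θ)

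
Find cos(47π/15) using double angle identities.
cos(47π/15) = cos²47π/30 - sin²47π/30 = -0.9135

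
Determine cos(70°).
cos(70°) = 0.342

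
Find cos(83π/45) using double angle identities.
cos(83π/45) = cos²83π/90 - sin²83π/90 = 0.8829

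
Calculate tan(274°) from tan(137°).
tan(274°) = 2 tan 137° / (1 - tan²137°) = -14.3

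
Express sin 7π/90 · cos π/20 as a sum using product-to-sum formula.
sin 7π/90 cos π/20 = (1/2)[sin(7π/90+π/20) + sin(7π/90-π/20)]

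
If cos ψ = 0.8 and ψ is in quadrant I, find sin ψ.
sin ψ = 0.6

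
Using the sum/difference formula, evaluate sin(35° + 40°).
sin(35° + 40°) = sin 35° cos 40° + cos 35° sin 40° = (√6+√2)/4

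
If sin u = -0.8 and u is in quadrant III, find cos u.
cos u = -0.6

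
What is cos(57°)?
cos(57°) = 0.5446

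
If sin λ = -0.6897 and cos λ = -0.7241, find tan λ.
tan λ = sin λ / cos λ = 0.9525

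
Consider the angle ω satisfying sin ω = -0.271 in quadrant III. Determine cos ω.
cos ω = ±√(1 - sin²ω) = -0.9626 (negative in QIII)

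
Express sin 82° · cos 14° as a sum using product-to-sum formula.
sin 82° cos 14° = (1/2)[sin(82°+14°) + sin(82°-14°)]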